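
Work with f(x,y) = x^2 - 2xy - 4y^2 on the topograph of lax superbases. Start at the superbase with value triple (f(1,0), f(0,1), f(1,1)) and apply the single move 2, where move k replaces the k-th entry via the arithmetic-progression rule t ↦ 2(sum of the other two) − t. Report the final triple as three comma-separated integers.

start (1,-4,-5) = (f(1,0),f(0,1),f(1,1))
replace slot 2: 2·(1+(-5)) − (-4) = -4 → (1,-4,-5)

1,-4,-5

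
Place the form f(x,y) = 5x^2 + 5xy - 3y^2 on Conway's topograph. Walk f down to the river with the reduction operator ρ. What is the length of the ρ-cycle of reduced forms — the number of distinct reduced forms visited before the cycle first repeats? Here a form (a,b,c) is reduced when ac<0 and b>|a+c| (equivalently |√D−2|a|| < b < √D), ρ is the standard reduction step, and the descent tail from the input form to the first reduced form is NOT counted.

D = 85, ⌊√D⌋ = 9
river: ρ → (-3,7,3)
river: ρ → (3,5,-5)
river: ρ → (-5,5,3)
river: ρ → (3,7,-3)
river: ρ → (-3,5,5)
river: ρ → (5,5,-3)
ρ-cycle length = 6 (tail of 0 descent steps not counted)

6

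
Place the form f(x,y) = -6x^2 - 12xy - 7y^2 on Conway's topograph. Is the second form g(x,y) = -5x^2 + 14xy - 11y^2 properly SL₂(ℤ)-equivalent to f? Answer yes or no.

D₁ = -24, D₂ = -24
f is negative-definite; reduce −f:
−f: translate: b→0 (≡12 mod 12), so (6,12,7)→(6,0,1)
−f: flip: (6,0,1)→(1,0,6)
−f: reduced (well bottom): (1,0,6) with a≤c, −a<b≤a
flip sign back: reduced form of f is (-1,0,-6)
g is negative-definite; reduce −g:
−g: translate: b→-4 (≡-14 mod 10), so (5,-14,11)→(5,-4,2)
−g: flip: (5,-4,2)→(2,4,5)
−g: translate: b→0 (≡4 mod 4), so (2,4,5)→(2,0,3)
−g: reduced (well bottom): (2,0,3) with a≤c, −a<b≤a
flip sign back: reduced form of g is (-2,0,-3)
reduced forms (-1, 0, -6) vs (-2, 0, -3) ⇒ inequivalent

no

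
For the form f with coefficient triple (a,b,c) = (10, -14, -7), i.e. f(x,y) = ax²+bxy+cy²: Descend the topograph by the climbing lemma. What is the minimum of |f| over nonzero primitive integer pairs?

descent: ρ → (-7,14,10)  [lands on river]
river: ρ → (10,6,-11)
river: ρ → (-11,16,5)
river: ρ → (5,14,-14)
river: ρ → (-14,14,5)
river: ρ → (5,16,-11)
river: ρ → (-11,6,10)
river: ρ → (10,14,-7)
closes: descent 1, river 8
min |a| on river = 5

5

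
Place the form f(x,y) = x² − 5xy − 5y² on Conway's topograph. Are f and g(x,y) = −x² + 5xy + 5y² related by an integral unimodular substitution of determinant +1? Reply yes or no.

D₁ = 45, D₂ = 45
river cycle of f (length 2): (-5, 5, 1), (1, 5, -5)
river cycle of g (length 2): (5, 5, -1), (-1, 5, 5)
cycles differ ⇒ inequivalent

no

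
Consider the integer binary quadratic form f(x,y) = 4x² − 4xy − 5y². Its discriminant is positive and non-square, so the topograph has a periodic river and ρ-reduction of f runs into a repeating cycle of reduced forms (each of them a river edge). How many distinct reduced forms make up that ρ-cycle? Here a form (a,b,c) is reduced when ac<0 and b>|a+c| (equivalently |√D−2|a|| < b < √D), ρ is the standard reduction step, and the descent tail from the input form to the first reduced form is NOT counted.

D = 96, ⌊√D⌋ = 9
descent: ρ → (-5,4,4)  [lands on river]
river: ρ → (4,4,-5)
river: ρ → (-5,6,3)
river: ρ → (3,6,-5)
ρ-cycle length = 4 (tail of 1 descent step not counted)

4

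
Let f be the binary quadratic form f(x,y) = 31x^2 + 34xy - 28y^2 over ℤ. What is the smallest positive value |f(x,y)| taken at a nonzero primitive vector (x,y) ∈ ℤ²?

river: ρ → (-28,22,37)
river: ρ → (37,52,-13)
river: ρ → (-13,52,37)
river: ρ → (37,22,-28)
river: ρ → (-28,34,31)
river: ρ → (31,28,-31)
river: ρ → (-31,34,28)
river: ρ → (28,22,-37)
river: ρ → (-37,52,13)
river: ρ → (13,52,-37)
river: ρ → (-37,22,28)
river: ρ → (28,34,-31)
river: ρ → (-31,28,31)
river: ρ → (31,34,-28)
closes: descent 0, river 14
min |a| on river = 13

13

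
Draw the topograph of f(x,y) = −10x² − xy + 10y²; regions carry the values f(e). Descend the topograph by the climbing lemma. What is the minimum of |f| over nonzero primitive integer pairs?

descent: ρ → (10,1,-10)  [lands on river]
river: ρ → (-10,19,1)
river: ρ → (1,19,-10)
river: ρ → (-10,1,10)
river: ρ → (10,19,-1)
river: ρ → (-1,19,10)
closes: descent 1, river 6
min |a| on river = 1

1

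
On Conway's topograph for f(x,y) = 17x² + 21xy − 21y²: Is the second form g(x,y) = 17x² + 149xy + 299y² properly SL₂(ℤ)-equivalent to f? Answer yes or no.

D₁ = 1869, D₂ = 1869
river cycle of f (length 8): (-21, 21, 17), (17, 13, -25), (-25, 37, 5), (5, 43, -1), (-1, 43, 5), (5, 37, -25), (-25, 13, 17), (17, 21, -21)
river cycle of g (length 8): (17, 13, -25), (-25, 37, 5), (5, 43, -1), (-1, 43, 5), (5, 37, -25), (-25, 13, 17), (17, 21, -21), (-21, 21, 17)
cycles coincide ⇒ equivalent

yes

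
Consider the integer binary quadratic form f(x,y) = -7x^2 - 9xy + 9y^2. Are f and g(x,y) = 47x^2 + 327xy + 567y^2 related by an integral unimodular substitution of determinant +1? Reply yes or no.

D₁ = 333, D₂ = 333
river cycle of f (length 6): (9, 9, -7), (-7, 5, 11), (11, 17, -1), (-1, 17, 11), (11, 5, -7), (-7, 9, 9)
river cycle of g (length 6): (9, 9, -7), (-7, 5, 11), (11, 17, -1), (-1, 17, 11), (11, 5, -7), (-7, 9, 9)
cycles coincide ⇒ equivalent

yes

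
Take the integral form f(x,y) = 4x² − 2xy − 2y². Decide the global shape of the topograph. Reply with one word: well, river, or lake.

D = b²−4ac = (-2)² − 4·4·(-2) = 36
D = 6² is a perfect square ⇒ form factors over ℤ ⇒ lakes

lake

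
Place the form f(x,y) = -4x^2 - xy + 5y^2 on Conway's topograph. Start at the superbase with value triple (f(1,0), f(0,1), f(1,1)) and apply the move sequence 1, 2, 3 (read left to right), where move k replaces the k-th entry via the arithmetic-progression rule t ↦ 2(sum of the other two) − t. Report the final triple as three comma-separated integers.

start (-4,5,0) = (f(1,0),f(0,1),f(1,1))
replace slot 1: 2·(5+0) − (-4) = 14 → (14,5,0)
replace slot 2: 2·(14+0) − 5 = 23 → (14,23,0)
replace slot 3: 2·(14+23) − 0 = 74 → (14,23,74)

14,23,74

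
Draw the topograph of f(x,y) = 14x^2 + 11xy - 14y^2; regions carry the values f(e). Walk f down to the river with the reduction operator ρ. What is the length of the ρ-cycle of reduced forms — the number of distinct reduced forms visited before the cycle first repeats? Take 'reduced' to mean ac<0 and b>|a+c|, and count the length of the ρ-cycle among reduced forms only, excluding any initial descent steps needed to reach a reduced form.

D = 905, ⌊√D⌋ = 30
river: ρ → (-14,17,11)
river: ρ → (11,27,-4)
river: ρ → (-4,29,4)
river: ρ → (4,27,-11)
river: ρ → (-11,17,14)
river: ρ → (14,11,-14)
ρ-cycle length = 6 (tail of 0 descent steps not counted)

6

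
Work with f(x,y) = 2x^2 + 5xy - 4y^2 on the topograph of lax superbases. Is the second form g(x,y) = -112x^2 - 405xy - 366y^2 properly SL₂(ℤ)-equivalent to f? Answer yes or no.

D₁ = 57, D₂ = 57
river cycle of f (length 6): (-4, 3, 3), (3, 3, -4), (-4, 5, 2), (2, 7, -1), (-1, 7, 2), (2, 5, -4)
river cycle of g (length 6): (-4, 5, 2), (2, 7, -1), (-1, 7, 2), (2, 5, -4), (-4, 3, 3), (3, 3, -4)
cycles coincide ⇒ equivalent

yes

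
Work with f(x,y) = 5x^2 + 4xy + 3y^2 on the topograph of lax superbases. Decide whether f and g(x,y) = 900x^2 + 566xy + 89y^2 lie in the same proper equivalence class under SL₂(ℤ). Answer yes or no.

D₁ = -44, D₂ = -44
f: flip: (5,4,3)→(3,-4,5)
f: translate: b→2 (≡-4 mod 6), so (3,-4,5)→(3,2,4)
f: reduced (well bottom): (3,2,4) with a≤c, −a<b≤a
g: flip: (900,566,89)→(89,-566,900)
g: translate: b→-32 (≡-566 mod 178), so (89,-566,900)→(89,-32,3)
g: flip: (89,-32,3)→(3,32,89)
g: translate: b→2 (≡32 mod 6), so (3,32,89)→(3,2,4)
g: reduced (well bottom): (3,2,4) with a≤c, −a<b≤a
reduced forms (3, 2, 4) vs (3, 2, 4) ⇒ equivalent

yes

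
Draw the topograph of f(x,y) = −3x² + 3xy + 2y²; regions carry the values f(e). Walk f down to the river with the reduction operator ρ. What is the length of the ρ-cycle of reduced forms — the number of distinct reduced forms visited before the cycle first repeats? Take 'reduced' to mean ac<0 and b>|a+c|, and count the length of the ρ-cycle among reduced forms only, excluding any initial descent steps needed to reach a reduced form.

D = 33, ⌊√D⌋ = 5
river: ρ → (2,5,-1)
river: ρ → (-1,5,2)
river: ρ → (2,3,-3)
river: ρ → (-3,3,2)
ρ-cycle length = 4 (tail of 0 descent steps not counted)

4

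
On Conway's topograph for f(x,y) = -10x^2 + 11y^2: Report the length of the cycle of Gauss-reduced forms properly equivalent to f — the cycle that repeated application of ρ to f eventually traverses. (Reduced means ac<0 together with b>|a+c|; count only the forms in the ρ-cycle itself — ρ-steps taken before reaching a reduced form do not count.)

D = 440, ⌊√D⌋ = 20
descent: ρ → (11,0,-10)
descent: ρ → (-10,20,1)  [lands on river]
river: ρ → (1,20,-10)
ρ-cycle length = 2 (tail of 2 descent steps not counted)

2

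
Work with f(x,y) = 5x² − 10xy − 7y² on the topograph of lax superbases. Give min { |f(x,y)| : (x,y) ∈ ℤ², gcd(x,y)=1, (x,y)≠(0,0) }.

descent: ρ → (-7,10,5)  [lands on river]
river: ρ → (5,10,-7)
river: ρ → (-7,4,8)
river: ρ → (8,12,-3)
river: ρ → (-3,12,8)
river: ρ → (8,4,-7)
closes: descent 1, river 6
min |a| on river = 3

3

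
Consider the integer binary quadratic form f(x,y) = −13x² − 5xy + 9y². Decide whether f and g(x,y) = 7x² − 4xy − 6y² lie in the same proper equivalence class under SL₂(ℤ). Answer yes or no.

D₁ = 493, D₂ = 184
discriminants differ ⇒ not SL₂(ℤ)-equivalent

no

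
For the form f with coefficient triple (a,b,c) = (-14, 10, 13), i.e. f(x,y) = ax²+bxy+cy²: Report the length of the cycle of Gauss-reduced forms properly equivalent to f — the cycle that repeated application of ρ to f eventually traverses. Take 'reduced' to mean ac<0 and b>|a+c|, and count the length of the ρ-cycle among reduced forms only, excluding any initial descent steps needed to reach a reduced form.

D = 828, ⌊√D⌋ = 28
river: ρ → (13,16,-11)
river: ρ → (-11,28,1)
river: ρ → (1,28,-11)
river: ρ → (-11,16,13)
river: ρ → (13,10,-14)
river: ρ → (-14,18,9)
river: ρ → (9,18,-14)
river: ρ → (-14,10,13)
ρ-cycle length = 8 (tail of 0 descent steps not counted)

8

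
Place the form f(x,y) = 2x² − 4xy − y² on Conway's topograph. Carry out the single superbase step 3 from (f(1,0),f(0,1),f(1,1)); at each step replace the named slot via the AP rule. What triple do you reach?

start (2,-1,-3) = (f(1,0),f(0,1),f(1,1))
replace slot 3: 2·(2+(-1)) − (-3) = 5 → (2,-1,5)

2,-1,5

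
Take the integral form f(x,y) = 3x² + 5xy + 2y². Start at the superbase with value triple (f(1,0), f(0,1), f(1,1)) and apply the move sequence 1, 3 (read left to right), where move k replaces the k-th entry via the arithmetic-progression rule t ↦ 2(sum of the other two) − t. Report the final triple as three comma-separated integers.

start (3,2,10) = (f(1,0),f(0,1),f(1,1))
replace slot 1: 2·(2+10) − 3 = 21 → (21,2,10)
replace slot 3: 2·(21+2) − 10 = 36 → (21,2,36)

21,2,36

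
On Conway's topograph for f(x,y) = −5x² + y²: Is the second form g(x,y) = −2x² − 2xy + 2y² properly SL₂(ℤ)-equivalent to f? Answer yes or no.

D₁ = 20, D₂ = 20
river cycle of f (length 2): (1, 4, -1), (-1, 4, 1)
river cycle of g (length 2): (2, 2, -2), (-2, 2, 2)
cycles differ ⇒ inequivalent

no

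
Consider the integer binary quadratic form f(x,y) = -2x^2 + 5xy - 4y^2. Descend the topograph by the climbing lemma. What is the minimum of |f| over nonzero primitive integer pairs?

translate: b→-1 (≡-5 mod 4), so (2,-5,4)→(2,-1,1)
flip: (2,-1,1)→(1,1,2)
reduced (well bottom): (1,1,2) with a≤c, −a<b≤a
well minimum |f| = |-1| = 1 (negative-definite)

1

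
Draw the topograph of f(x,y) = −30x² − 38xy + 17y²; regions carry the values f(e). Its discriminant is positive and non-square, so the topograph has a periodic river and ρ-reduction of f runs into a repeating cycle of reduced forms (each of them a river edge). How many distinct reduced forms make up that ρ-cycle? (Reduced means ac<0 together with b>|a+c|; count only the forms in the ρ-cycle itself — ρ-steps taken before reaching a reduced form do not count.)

D = 3484, ⌊√D⌋ = 59
descent: ρ → (17,38,-30)  [lands on river]
river: ρ → (-30,22,25)
river: ρ → (25,28,-27)
river: ρ → (-27,26,26)
river: ρ → (26,26,-27)
river: ρ → (-27,28,25)
river: ρ → (25,22,-30)
river: ρ → (-30,38,17)
river: ρ → (17,30,-38)
river: ρ → (-38,46,9)
river: ρ → (9,44,-43)
river: ρ → (-43,42,10)
river: ρ → (10,58,-3)
river: ρ → (-3,56,29)
river: ρ → (29,2,-30)
river: ρ → (-30,58,1)
river: ρ → (1,58,-30)
river: ρ → (-30,2,29)
river: ρ → (29,56,-3)
river: ρ → (-3,58,10)
river: ρ → (10,42,-43)
river: ρ → (-43,44,9)
river: ρ → (9,46,-38)
river: ρ → (-38,30,17)
ρ-cycle length = 24 (tail of 1 descent step not counted)

24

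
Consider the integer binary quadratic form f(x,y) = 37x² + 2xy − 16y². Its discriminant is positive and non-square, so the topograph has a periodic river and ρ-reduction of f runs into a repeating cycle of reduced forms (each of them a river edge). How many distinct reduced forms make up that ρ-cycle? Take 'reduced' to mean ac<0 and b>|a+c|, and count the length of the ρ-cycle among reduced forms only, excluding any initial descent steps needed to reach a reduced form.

D = 2372, ⌊√D⌋ = 48
descent: ρ → (-16,30,23)  [lands on river]
river: ρ → (23,16,-23)
river: ρ → (-23,30,16)
river: ρ → (16,34,-19)
river: ρ → (-19,42,8)
river: ρ → (8,38,-29)
river: ρ → (-29,20,17)
river: ρ → (17,48,-1)
river: ρ → (-1,48,17)
river: ρ → (17,20,-29)
river: ρ → (-29,38,8)
river: ρ → (8,42,-19)
river: ρ → (-19,34,16)
river: ρ → (16,30,-23)
river: ρ → (-23,16,23)
river: ρ → (23,30,-16)
river: ρ → (-16,34,19)
river: ρ → (19,42,-8)
river: ρ → (-8,38,29)
river: ρ → (29,20,-17)
river: ρ → (-17,48,1)
river: ρ → (1,48,-17)
river: ρ → (-17,20,29)
river: ρ → (29,38,-8)
river: ρ → (-8,42,19)
river: ρ → (19,34,-16)
ρ-cycle length = 26 (tail of 1 descent step not counted)

26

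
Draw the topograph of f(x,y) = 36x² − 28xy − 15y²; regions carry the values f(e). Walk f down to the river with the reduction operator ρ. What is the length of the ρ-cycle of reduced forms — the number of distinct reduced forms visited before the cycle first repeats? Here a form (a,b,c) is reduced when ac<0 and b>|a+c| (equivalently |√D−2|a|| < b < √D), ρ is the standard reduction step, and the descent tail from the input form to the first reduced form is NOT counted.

D = 2944, ⌊√D⌋ = 54
descent: ρ → (-15,28,36)  [lands on river]
river: ρ → (36,44,-7)
river: ρ → (-7,54,1)
river: ρ → (1,54,-7)
river: ρ → (-7,44,36)
river: ρ → (36,28,-15)
river: ρ → (-15,32,32)
river: ρ → (32,32,-15)
ρ-cycle length = 8 (tail of 1 descent step not counted)

8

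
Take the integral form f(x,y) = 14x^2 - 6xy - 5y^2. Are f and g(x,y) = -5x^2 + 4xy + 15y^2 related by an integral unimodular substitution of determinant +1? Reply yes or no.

D₁ = 316, D₂ = 316
river cycle of f (length 6): (-5, 16, 3), (3, 14, -10), (-10, 6, 7), (7, 8, -9), (-9, 10, 6), (6, 14, -5)
river cycle of g (length 6): (-5, 14, 6), (6, 10, -9), (-9, 8, 7), (7, 6, -10), (-10, 14, 3), (3, 16, -5)
cycles differ ⇒ inequivalent

no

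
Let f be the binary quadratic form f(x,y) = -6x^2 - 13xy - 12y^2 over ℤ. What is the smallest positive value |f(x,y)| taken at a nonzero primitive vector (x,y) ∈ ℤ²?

translate: b→1 (≡13 mod 12), so (6,13,12)→(6,1,5)
flip: (6,1,5)→(5,-1,6)
reduced (well bottom): (5,-1,6) with a≤c, −a<b≤a
well minimum |f| = |-5| = 5 (negative-definite)

5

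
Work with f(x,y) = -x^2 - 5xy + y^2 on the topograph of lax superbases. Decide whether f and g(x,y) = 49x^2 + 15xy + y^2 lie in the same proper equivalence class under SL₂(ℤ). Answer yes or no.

D₁ = 29, D₂ = 29
river cycle of f (length 2): (1, 5, -1), (-1, 5, 1)
river cycle of g (length 2): (1, 5, -1), (-1, 5, 1)
cycles coincide ⇒ equivalent

yes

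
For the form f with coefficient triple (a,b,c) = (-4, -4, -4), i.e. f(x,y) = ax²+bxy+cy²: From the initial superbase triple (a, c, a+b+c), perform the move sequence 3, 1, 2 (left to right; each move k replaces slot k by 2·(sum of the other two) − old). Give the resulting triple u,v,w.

start (-4,-4,-12) = (f(1,0),f(0,1),f(1,1))
replace slot 3: 2·((-4)+(-4)) − (-12) = -4 → (-4,-4,-4)
replace slot 1: 2·((-4)+(-4)) − (-4) = -12 → (-12,-4,-4)
replace slot 2: 2·((-12)+(-4)) − (-4) = -28 → (-12,-28,-4)

-12,-28,-4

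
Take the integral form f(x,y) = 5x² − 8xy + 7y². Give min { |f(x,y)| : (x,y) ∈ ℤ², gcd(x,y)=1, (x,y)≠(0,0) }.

translate: b→2 (≡-8 mod 10), so (5,-8,7)→(5,2,4)
flip: (5,2,4)→(4,-2,5)
reduced (well bottom): (4,-2,5) with a≤c, −a<b≤a
well minimum = a = 4

4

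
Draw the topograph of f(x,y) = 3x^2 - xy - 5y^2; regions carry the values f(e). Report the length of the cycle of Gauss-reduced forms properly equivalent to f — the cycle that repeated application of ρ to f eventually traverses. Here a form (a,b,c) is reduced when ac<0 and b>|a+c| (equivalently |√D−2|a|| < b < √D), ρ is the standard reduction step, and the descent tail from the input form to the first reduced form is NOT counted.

D = 61, ⌊√D⌋ = 7
descent: ρ → (-5,1,3)
descent: ρ → (3,5,-3)  [lands on river]
river: ρ → (-3,7,1)
river: ρ → (1,7,-3)
river: ρ → (-3,5,3)
river: ρ → (3,7,-1)
river: ρ → (-1,7,3)
ρ-cycle length = 6 (tail of 2 descent steps not counted)

6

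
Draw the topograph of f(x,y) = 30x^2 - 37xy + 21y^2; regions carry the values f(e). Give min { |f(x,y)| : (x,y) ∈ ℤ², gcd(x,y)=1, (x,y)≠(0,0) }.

translate: b→23 (≡-37 mod 60), so (30,-37,21)→(30,23,14)
flip: (30,23,14)→(14,-23,30)
translate: b→5 (≡-23 mod 28), so (14,-23,30)→(14,5,21)
reduced (well bottom): (14,5,21) with a≤c, −a<b≤a
well minimum = a = 14

14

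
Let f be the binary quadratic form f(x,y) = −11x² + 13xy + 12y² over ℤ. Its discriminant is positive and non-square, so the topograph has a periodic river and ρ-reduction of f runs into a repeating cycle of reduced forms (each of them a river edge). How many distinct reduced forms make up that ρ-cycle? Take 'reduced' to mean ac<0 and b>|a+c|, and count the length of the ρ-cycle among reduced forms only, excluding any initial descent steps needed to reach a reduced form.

D = 697, ⌊√D⌋ = 26
river: ρ → (12,11,-12)
river: ρ → (-12,13,11)
river: ρ → (11,9,-14)
river: ρ → (-14,19,6)
river: ρ → (6,17,-17)
river: ρ → (-17,17,6)
river: ρ → (6,19,-14)
river: ρ → (-14,9,11)
river: ρ → (11,13,-12)
river: ρ → (-12,11,12)
river: ρ → (12,13,-11)
river: ρ → (-11,9,14)
river: ρ → (14,19,-6)
river: ρ → (-6,17,17)
river: ρ → (17,17,-6)
river: ρ → (-6,19,14)
river: ρ → (14,9,-11)
river: ρ → (-11,13,12)
ρ-cycle length = 18 (tail of 0 descent steps not counted)

18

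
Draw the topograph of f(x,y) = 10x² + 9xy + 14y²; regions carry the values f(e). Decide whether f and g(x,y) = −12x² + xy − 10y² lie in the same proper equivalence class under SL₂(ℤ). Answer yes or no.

D₁ = -479, D₂ = -479
f: reduced (well bottom): (10,9,14) with a≤c, −a<b≤a
g is negative-definite; reduce −g:
−g: flip: (12,-1,10)→(10,1,12)
−g: reduced (well bottom): (10,1,12) with a≤c, −a<b≤a
flip sign back: reduced form of g is (-10,-1,-12)
reduced forms (10, 9, 14) vs (-10, -1, -12) ⇒ inequivalent

no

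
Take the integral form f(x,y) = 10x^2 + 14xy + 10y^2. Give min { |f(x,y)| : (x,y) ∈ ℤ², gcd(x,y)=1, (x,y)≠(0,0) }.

translate: b→-6 (≡14 mod 20), so (10,14,10)→(10,-6,6)
flip: (10,-6,6)→(6,6,10)
reduced (well bottom): (6,6,10) with a≤c, −a<b≤a
well minimum = a = 6

6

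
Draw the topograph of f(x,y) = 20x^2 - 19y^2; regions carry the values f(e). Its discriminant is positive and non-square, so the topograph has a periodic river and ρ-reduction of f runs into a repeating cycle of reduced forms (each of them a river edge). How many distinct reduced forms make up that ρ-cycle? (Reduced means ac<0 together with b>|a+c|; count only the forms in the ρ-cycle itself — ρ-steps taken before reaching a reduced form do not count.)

D = 1520, ⌊√D⌋ = 38
descent: ρ → (-19,38,1)  [lands on river]
river: ρ → (1,38,-19)
ρ-cycle length = 2 (tail of 1 descent step not counted)

2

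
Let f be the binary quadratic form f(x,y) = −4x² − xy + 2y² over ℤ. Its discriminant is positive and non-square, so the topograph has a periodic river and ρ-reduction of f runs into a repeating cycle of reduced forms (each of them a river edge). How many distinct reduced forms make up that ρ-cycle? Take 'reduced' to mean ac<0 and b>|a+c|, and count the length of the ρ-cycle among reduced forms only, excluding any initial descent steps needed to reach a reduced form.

D = 33, ⌊√D⌋ = 5
descent: ρ → (2,5,-1)  [lands on river]
river: ρ → (-1,5,2)
river: ρ → (2,3,-3)
river: ρ → (-3,3,2)
ρ-cycle length = 4 (tail of 1 descent step not counted)

4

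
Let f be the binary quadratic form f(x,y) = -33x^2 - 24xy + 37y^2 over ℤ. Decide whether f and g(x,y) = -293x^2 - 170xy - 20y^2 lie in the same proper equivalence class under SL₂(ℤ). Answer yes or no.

D₁ = 5460, D₂ = 5460
river cycle of f (length 10): (37, 24, -33), (-33, 42, 28), (28, 70, -5), (-5, 70, 28), (28, 42, -33), (-33, 24, 37), (37, 50, -20), (-20, 70, 7), (7, 70, -20), (-20, 50, 37)
river cycle of g (length 10): (-20, 50, 37), (37, 24, -33), (-33, 42, 28), (28, 70, -5), (-5, 70, 28), (28, 42, -33), (-33, 24, 37), (37, 50, -20), (-20, 70, 7), (7, 70, -20)
cycles coincide ⇒ equivalent

yes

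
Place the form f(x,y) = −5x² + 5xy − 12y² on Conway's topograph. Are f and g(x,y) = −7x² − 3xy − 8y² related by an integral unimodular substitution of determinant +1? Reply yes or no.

D₁ = -215, D₂ = -215
f is negative-definite; reduce −f:
−f: translate: b→5 (≡-5 mod 10), so (5,-5,12)→(5,5,12)
−f: reduced (well bottom): (5,5,12) with a≤c, −a<b≤a
flip sign back: reduced form of f is (-5,-5,-12)
g is negative-definite; reduce −g:
−g: reduced (well bottom): (7,3,8) with a≤c, −a<b≤a
flip sign back: reduced form of g is (-7,-3,-8)
reduced forms (-5, -5, -12) vs (-7, -3, -8) ⇒ inequivalent

no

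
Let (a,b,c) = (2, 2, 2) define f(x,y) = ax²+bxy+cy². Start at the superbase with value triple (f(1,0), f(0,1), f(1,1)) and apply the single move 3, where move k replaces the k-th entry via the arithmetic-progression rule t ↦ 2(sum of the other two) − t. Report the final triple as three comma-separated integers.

start (2,2,6) = (f(1,0),f(0,1),f(1,1))
replace slot 3: 2·(2+2) − 6 = 2 → (2,2,2)

2,2,2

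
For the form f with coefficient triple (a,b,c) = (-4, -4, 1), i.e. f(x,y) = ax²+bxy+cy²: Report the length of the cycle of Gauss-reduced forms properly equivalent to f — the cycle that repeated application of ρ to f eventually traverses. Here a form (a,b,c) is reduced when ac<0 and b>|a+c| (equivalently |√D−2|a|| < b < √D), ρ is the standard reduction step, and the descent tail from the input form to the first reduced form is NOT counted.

D = 32, ⌊√D⌋ = 5
descent: ρ → (1,4,-4)  [lands on river]
river: ρ → (-4,4,1)
ρ-cycle length = 2 (tail of 1 descent step not counted)

2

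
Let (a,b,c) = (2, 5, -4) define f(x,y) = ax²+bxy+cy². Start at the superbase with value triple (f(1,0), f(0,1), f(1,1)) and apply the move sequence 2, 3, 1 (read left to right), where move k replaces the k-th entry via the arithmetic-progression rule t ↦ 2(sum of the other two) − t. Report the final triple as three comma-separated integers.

start (2,-4,3) = (f(1,0),f(0,1),f(1,1))
replace slot 2: 2·(2+3) − (-4) = 14 → (2,14,3)
replace slot 3: 2·(2+14) − 3 = 29 → (2,14,29)
replace slot 1: 2·(14+29) − 2 = 84 → (84,14,29)

84,14,29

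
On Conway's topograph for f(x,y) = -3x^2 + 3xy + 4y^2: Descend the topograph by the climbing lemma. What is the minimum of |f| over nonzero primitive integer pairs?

river: ρ → (4,5,-2)
river: ρ → (-2,7,1)
river: ρ → (1,7,-2)
river: ρ → (-2,5,4)
river: ρ → (4,3,-3)
river: ρ → (-3,3,4)
closes: descent 0, river 6
min |a| on river = 1

1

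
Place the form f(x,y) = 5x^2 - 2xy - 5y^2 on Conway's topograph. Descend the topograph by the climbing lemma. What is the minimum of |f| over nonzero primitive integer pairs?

descent: ρ → (-5,2,5)  [lands on river]
river: ρ → (5,8,-2)
river: ρ → (-2,8,5)
river: ρ → (5,2,-5)
river: ρ → (-5,8,2)
river: ρ → (2,8,-5)
closes: descent 1, river 6
min |a| on river = 2

2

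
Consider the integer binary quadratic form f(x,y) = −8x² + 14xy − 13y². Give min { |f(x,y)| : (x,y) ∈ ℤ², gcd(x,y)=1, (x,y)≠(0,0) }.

translate: b→2 (≡-14 mod 16), so (8,-14,13)→(8,2,7)
flip: (8,2,7)→(7,-2,8)
reduced (well bottom): (7,-2,8) with a≤c, −a<b≤a
well minimum |f| = |-7| = 7 (negative-definite)

7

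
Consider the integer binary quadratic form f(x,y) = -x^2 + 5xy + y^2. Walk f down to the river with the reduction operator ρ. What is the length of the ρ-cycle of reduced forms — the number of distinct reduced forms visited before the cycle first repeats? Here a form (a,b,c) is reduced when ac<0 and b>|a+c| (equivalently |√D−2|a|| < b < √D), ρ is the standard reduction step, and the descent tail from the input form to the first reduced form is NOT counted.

D = 29, ⌊√D⌋ = 5
river: ρ → (1,5,-1)
river: ρ → (-1,5,1)
ρ-cycle length = 2 (tail of 0 descent steps not counted)

2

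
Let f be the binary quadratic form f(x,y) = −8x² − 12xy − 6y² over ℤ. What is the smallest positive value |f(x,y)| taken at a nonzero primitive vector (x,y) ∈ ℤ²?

translate: b→-4 (≡12 mod 16), so (8,12,6)→(8,-4,2)
flip: (8,-4,2)→(2,4,8)
translate: b→0 (≡4 mod 4), so (2,4,8)→(2,0,6)
reduced (well bottom): (2,0,6) with a≤c, −a<b≤a
well minimum |f| = |-2| = 2 (negative-definite)

2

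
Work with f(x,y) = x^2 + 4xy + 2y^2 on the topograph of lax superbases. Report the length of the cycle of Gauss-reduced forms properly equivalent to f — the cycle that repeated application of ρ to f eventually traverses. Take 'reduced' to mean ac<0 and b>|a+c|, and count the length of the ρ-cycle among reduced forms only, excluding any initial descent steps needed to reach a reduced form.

D = 8, ⌊√D⌋ = 2
descent: ρ → (2,0,-1)
descent: ρ → (-1,2,1)  [lands on river]
river: ρ → (1,2,-1)
ρ-cycle length = 2 (tail of 2 descent steps not counted)

2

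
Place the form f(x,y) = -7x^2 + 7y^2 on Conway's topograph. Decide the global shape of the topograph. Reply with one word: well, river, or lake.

D = b²−4ac = 0² − 4·(-7)·7 = 196
D = 14² is a perfect square ⇒ form factors over ℤ ⇒ lakes

lake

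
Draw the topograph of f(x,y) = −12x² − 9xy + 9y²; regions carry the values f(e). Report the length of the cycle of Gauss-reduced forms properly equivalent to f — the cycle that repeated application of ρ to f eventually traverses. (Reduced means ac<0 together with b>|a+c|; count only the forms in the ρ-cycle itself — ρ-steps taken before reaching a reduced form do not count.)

D = 513, ⌊√D⌋ = 22
descent: ρ → (9,9,-12)  [lands on river]
river: ρ → (-12,15,6)
river: ρ → (6,21,-3)
river: ρ → (-3,21,6)
river: ρ → (6,15,-12)
river: ρ → (-12,9,9)
ρ-cycle length = 6 (tail of 1 descent step not counted)

6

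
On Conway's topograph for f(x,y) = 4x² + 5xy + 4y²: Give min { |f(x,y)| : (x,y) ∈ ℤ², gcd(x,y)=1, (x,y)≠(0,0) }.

translate: b→-3 (≡5 mod 8), so (4,5,4)→(4,-3,3)
flip: (4,-3,3)→(3,3,4)
reduced (well bottom): (3,3,4) with a≤c, −a<b≤a
well minimum = a = 3

3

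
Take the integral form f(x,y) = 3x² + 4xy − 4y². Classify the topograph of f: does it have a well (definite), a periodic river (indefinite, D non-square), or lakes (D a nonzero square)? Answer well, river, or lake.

D = b²−4ac = 4² − 4·3·(-4) = 64
D = 8² is a perfect square ⇒ form factors over ℤ ⇒ lakes

lake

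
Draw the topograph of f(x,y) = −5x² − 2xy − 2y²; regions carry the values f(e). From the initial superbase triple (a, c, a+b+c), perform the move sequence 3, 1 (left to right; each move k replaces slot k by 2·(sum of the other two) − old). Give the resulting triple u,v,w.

start (-5,-2,-9) = (f(1,0),f(0,1),f(1,1))
replace slot 3: 2·((-5)+(-2)) − (-9) = -5 → (-5,-2,-5)
replace slot 1: 2·((-2)+(-5)) − (-5) = -9 → (-9,-2,-5)

-9,-2,-5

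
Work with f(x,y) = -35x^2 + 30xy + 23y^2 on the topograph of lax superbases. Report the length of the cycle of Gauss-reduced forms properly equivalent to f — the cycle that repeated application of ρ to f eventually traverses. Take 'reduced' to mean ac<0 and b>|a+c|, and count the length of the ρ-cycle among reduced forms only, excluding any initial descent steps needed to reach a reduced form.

D = 4120, ⌊√D⌋ = 64
river: ρ → (23,62,-3)
river: ρ → (-3,64,2)
river: ρ → (2,64,-3)
river: ρ → (-3,62,23)
river: ρ → (23,30,-35)
river: ρ → (-35,40,18)
river: ρ → (18,32,-43)
river: ρ → (-43,54,7)
river: ρ → (7,58,-27)
river: ρ → (-27,50,15)
river: ρ → (15,40,-42)
river: ρ → (-42,44,13)
river: ρ → (13,60,-10)
river: ρ → (-10,60,13)
river: ρ → (13,44,-42)
river: ρ → (-42,40,15)
river: ρ → (15,50,-27)
river: ρ → (-27,58,7)
river: ρ → (7,54,-43)
river: ρ → (-43,32,18)
river: ρ → (18,40,-35)
river: ρ → (-35,30,23)
ρ-cycle length = 22 (tail of 0 descent steps not counted)

22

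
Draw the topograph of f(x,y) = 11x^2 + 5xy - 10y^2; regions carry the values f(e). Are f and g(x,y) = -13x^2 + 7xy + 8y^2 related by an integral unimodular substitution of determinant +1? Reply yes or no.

D₁ = 465, D₂ = 465
river cycle of f (length 10): (-10, 15, 6), (6, 21, -1), (-1, 21, 6), (6, 15, -10), (-10, 5, 11), (11, 17, -4), (-4, 15, 15), (15, 15, -4), (-4, 17, 11), (11, 5, -10)
river cycle of g (length 10): (8, 9, -12), (-12, 15, 5), (5, 15, -12), (-12, 9, 8), (8, 7, -13), (-13, 19, 2), (2, 21, -3), (-3, 21, 2), (2, 19, -13), (-13, 7, 8)
cycles differ ⇒ inequivalent

no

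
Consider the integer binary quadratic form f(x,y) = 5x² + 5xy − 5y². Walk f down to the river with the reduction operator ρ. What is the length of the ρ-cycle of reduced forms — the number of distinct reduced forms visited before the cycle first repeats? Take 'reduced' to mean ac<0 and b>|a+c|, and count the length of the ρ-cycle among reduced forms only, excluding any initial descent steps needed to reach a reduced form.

D = 125, ⌊√D⌋ = 11
river: ρ → (-5,5,5)
river: ρ → (5,5,-5)
ρ-cycle length = 2 (tail of 0 descent steps not counted)

2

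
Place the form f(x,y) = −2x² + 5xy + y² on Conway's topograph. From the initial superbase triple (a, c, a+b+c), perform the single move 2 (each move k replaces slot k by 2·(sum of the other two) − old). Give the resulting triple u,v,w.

start (-2,1,4) = (f(1,0),f(0,1),f(1,1))
replace slot 2: 2·((-2)+4) − 1 = 3 → (-2,3,4)

-2,3,4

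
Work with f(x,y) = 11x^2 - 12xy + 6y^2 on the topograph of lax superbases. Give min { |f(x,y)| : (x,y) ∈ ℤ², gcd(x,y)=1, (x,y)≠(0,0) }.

translate: b→10 (≡-12 mod 22), so (11,-12,6)→(11,10,5)
flip: (11,10,5)→(5,-10,11)
translate: b→0 (≡-10 mod 10), so (5,-10,11)→(5,0,6)
reduced (well bottom): (5,0,6) with a≤c, −a<b≤a
well minimum = a = 5

5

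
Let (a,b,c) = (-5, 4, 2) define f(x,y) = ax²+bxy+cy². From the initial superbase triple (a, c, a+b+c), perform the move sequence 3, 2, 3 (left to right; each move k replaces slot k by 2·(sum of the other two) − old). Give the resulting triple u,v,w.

start (-5,2,1) = (f(1,0),f(0,1),f(1,1))
replace slot 3: 2·((-5)+2) − 1 = -7 → (-5,2,-7)
replace slot 2: 2·((-5)+(-7)) − 2 = -26 → (-5,-26,-7)
replace slot 3: 2·((-5)+(-26)) − (-7) = -55 → (-5,-26,-55)

-5,-26,-55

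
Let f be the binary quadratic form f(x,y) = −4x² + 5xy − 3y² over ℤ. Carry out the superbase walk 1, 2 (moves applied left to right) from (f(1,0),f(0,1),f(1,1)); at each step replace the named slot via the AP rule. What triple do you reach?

start (-4,-3,-2) = (f(1,0),f(0,1),f(1,1))
replace slot 1: 2·((-3)+(-2)) − (-4) = -6 → (-6,-3,-2)
replace slot 2: 2·((-6)+(-2)) − (-3) = -13 → (-6,-13,-2)

-6,-13,-2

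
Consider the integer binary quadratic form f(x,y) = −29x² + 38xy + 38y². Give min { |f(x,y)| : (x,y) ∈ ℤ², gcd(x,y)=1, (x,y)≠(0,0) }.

river: ρ → (38,38,-29)
river: ρ → (-29,20,47)
river: ρ → (47,74,-2)
river: ρ → (-2,74,47)
river: ρ → (47,20,-29)
river: ρ → (-29,38,38)
closes: descent 0, river 6
min |a| on river = 2

2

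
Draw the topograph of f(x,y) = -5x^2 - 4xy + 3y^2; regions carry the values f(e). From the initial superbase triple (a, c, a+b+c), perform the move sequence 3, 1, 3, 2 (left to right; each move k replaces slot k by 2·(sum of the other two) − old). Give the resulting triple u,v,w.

start (-5,3,-6) = (f(1,0),f(0,1),f(1,1))
replace slot 3: 2·((-5)+3) − (-6) = 2 → (-5,3,2)
replace slot 1: 2·(3+2) − (-5) = 15 → (15,3,2)
replace slot 3: 2·(15+3) − 2 = 34 → (15,3,34)
replace slot 2: 2·(15+34) − 3 = 95 → (15,95,34)

15,95,34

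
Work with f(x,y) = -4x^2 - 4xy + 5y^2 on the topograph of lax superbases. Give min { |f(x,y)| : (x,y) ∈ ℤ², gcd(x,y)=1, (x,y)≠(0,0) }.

descent: ρ → (5,4,-4)  [lands on river]
river: ρ → (-4,4,5)
river: ρ → (5,6,-3)
river: ρ → (-3,6,5)
closes: descent 1, river 4
min |a| on river = 3

3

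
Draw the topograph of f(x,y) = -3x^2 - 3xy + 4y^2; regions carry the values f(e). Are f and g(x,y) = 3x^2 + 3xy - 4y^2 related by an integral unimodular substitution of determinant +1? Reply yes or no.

D₁ = 57, D₂ = 57
river cycle of f (length 6): (4, 3, -3), (-3, 3, 4), (4, 5, -2), (-2, 7, 1), (1, 7, -2), (-2, 5, 4)
river cycle of g (length 6): (-4, 5, 2), (2, 7, -1), (-1, 7, 2), (2, 5, -4), (-4, 3, 3), (3, 3, -4)
cycles differ ⇒ inequivalent

no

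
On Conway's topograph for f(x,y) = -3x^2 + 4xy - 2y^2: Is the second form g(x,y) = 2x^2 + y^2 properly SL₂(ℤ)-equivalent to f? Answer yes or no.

D₁ = -8, D₂ = -8
f is negative-definite; reduce −f:
−f: translate: b→2 (≡-4 mod 6), so (3,-4,2)→(3,2,1)
−f: flip: (3,2,1)→(1,-2,3)
−f: translate: b→0 (≡-2 mod 2), so (1,-2,3)→(1,0,2)
−f: reduced (well bottom): (1,0,2) with a≤c, −a<b≤a
flip sign back: reduced form of f is (-1,0,-2)
g: flip: (2,0,1)→(1,0,2)
g: reduced (well bottom): (1,0,2) with a≤c, −a<b≤a
reduced forms (-1, 0, -2) vs (1, 0, 2) ⇒ inequivalent

no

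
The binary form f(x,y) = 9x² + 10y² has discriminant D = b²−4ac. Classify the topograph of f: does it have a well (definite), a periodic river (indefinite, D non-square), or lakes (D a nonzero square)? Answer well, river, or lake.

D = b²−4ac = 0² − 4·9·10 = -360
D < 0 ⇒ definite ⇒ every region one sign ⇒ single well

well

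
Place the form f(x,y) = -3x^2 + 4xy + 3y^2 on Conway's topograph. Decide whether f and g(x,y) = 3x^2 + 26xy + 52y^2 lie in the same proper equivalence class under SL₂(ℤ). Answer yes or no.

D₁ = 52, D₂ = 52
river cycle of f (length 10): (3, 2, -4), (-4, 6, 1), (1, 6, -4), (-4, 2, 3), (3, 4, -3), (-3, 2, 4), (4, 6, -1), (-1, 6, 4), (4, 2, -3), (-3, 4, 3)
river cycle of g (length 10): (3, 2, -4), (-4, 6, 1), (1, 6, -4), (-4, 2, 3), (3, 4, -3), (-3, 2, 4), (4, 6, -1), (-1, 6, 4), (4, 2, -3), (-3, 4, 3)
cycles coincide ⇒ equivalent

yes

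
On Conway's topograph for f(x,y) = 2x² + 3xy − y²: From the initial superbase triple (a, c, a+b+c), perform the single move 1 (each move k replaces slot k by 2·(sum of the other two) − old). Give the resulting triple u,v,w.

start (2,-1,4) = (f(1,0),f(0,1),f(1,1))
replace slot 1: 2·((-1)+4) − 2 = 4 → (4,-1,4)

4,-1,4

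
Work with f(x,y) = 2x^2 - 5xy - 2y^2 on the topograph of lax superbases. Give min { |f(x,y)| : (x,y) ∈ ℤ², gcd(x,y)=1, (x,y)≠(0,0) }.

descent: ρ → (-2,5,2)  [lands on river]
river: ρ → (2,3,-4)
river: ρ → (-4,5,1)
river: ρ → (1,5,-4)
river: ρ → (-4,3,2)
river: ρ → (2,5,-2)
river: ρ → (-2,3,4)
river: ρ → (4,5,-1)
river: ρ → (-1,5,4)
river: ρ → (4,3,-2)
closes: descent 1, river 10
min |a| on river = 1

1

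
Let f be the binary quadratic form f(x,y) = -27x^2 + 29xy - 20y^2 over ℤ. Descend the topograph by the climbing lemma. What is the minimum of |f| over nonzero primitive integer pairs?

translate: b→25 (≡-29 mod 54), so (27,-29,20)→(27,25,18)
flip: (27,25,18)→(18,-25,27)
translate: b→11 (≡-25 mod 36), so (18,-25,27)→(18,11,20)
reduced (well bottom): (18,11,20) with a≤c, −a<b≤a
well minimum |f| = |-18| = 18 (negative-definite)

18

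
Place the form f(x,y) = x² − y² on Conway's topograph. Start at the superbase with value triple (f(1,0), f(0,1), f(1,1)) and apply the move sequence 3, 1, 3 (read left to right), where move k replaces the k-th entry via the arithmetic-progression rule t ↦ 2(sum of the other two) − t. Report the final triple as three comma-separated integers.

start (1,-1,0) = (f(1,0),f(0,1),f(1,1))
replace slot 3: 2·(1+(-1)) − 0 = 0 → (1,-1,0)
replace slot 1: 2·((-1)+0) − 1 = -3 → (-3,-1,0)
replace slot 3: 2·((-3)+(-1)) − 0 = -8 → (-3,-1,-8)

-3,-1,-8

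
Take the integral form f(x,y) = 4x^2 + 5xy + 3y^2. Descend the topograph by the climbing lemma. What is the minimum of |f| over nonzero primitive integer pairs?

translate: b→-3 (≡5 mod 8), so (4,5,3)→(4,-3,2)
flip: (4,-3,2)→(2,3,4)
translate: b→-1 (≡3 mod 4), so (2,3,4)→(2,-1,3)
reduced (well bottom): (2,-1,3) with a≤c, −a<b≤a
well minimum = a = 2

2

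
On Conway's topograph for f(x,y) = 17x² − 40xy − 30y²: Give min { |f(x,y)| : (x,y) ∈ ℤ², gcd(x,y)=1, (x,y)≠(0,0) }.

descent: ρ → (-30,40,17)  [lands on river]
river: ρ → (17,28,-42)
river: ρ → (-42,56,3)
river: ρ → (3,58,-23)
river: ρ → (-23,34,27)
river: ρ → (27,20,-30)
closes: descent 1, river 6
min |a| on river = 3

3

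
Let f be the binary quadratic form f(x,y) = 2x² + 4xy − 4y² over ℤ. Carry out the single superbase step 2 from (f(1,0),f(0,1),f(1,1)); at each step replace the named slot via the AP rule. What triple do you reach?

start (2,-4,2) = (f(1,0),f(0,1),f(1,1))
replace slot 2: 2·(2+2) − (-4) = 12 → (2,12,2)

2,12,2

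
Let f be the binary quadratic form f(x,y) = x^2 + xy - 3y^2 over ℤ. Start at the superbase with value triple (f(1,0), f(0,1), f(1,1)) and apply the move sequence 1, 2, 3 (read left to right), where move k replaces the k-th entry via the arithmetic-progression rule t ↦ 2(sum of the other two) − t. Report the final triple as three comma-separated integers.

start (1,-3,-1) = (f(1,0),f(0,1),f(1,1))
replace slot 1: 2·((-3)+(-1)) − 1 = -9 → (-9,-3,-1)
replace slot 2: 2·((-9)+(-1)) − (-3) = -17 → (-9,-17,-1)
replace slot 3: 2·((-9)+(-17)) − (-1) = -51 → (-9,-17,-51)

-9,-17,-51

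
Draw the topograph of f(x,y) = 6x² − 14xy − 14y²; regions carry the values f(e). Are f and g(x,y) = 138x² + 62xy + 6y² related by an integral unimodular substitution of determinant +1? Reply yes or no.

D₁ = 532, D₂ = 532
river cycle of f (length 4): (-14, 14, 6), (6, 22, -2), (-2, 22, 6), (6, 14, -14)
river cycle of g (length 4): (6, 22, -2), (-2, 22, 6), (6, 14, -14), (-14, 14, 6)
cycles coincide ⇒ equivalent

yes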